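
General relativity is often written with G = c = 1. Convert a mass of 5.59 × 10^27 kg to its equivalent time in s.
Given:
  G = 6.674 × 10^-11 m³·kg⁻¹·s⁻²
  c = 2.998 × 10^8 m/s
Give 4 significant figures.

1.385 × 10^-8 s

Mass → time via G/c³.
5.59 × 10^27 kg × (G/c³) = 1.385 × 10^-8 s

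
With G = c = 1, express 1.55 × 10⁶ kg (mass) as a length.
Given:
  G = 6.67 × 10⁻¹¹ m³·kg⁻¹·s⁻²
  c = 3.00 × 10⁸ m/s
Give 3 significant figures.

In G = c = 1 units mass has dimensions of length; the conversion factor is G/c².
1.55 × 10⁶ kg × (G/c²) = 1.15 × 10⁻²¹ m

1.15 × 10⁻²¹ m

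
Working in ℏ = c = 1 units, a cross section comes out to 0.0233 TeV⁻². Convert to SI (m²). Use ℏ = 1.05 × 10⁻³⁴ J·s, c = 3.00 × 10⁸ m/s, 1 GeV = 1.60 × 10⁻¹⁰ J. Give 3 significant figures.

Area is [L]² = [E]⁻²·(ℏc)²; restore (ℏc)².
1 GeV⁻² → (ℏc)² × (1 GeV in J)⁻² = 3.88 × 10⁻³² m².
Convert the energy scale: 0.0233 TeV⁻² = 2.33 × 10⁻⁸ GeV⁻².
Result: 2.33 × 10⁻⁸ × 3.88 × 10⁻³² = 9.03 × 10⁻⁴⁰ m².

9.03 × 10⁻⁴⁰ m²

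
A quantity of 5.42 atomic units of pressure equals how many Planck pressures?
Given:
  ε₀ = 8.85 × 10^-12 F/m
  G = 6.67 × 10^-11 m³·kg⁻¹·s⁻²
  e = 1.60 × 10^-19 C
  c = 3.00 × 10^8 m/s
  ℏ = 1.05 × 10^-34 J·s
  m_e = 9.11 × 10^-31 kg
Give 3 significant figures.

3.49 × 10^-100

atomic unit of pressure: P_au = E_h/a₀³ = m_e⁴e¹⁰/((4πε₀)⁵ℏ⁸) = 3.01 × 10^13 Pa
Planck pressure: p_P = c⁷/(ℏG²) = 4.68 × 10^113 Pa
5.42 × 3.01 × 10^13 / 4.68 × 10^113 = 3.49 × 10^-100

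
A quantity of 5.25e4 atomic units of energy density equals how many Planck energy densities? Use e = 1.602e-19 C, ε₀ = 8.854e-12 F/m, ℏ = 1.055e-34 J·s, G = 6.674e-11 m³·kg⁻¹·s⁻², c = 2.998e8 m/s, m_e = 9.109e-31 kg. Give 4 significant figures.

atomic unit of energy density: u_au = E_h/a₀³ = m_e⁴e¹⁰/((4πε₀)⁵ℏ⁸) = 2.929e13 J/m³
Planck energy density: u_P = c⁷/(ℏG²) = 4.632e113 J/m³
5.25e4 × 2.929e13 / 4.632e113 = 3.320e-96

3.320e-96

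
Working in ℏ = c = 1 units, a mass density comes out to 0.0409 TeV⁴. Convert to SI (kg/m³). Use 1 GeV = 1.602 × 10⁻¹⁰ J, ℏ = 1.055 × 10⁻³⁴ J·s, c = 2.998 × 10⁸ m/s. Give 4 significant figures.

Mass density is [E]/(c²[L]³) = [E]⁴/(ℏ³c⁵).
1 GeV⁴ → 1/(ℏ³c⁵) × (1 GeV in J)⁴ = 2.316 × 10²⁰ kg/m³.
Convert the energy scale: 0.0409 TeV⁴ = 4.09 × 10¹⁰ GeV⁴.
Result: 4.09 × 10¹⁰ × 2.316 × 10²⁰ = 9.472 × 10³⁰ kg/m³.

9.472 × 10³⁰ kg/m³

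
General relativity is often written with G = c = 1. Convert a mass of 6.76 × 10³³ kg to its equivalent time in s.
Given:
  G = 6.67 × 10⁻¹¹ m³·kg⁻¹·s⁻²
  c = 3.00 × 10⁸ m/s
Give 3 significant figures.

Mass → time via G/c³.
6.76 × 10³³ kg × (G/c³) = 0.0167 s

0.0167 s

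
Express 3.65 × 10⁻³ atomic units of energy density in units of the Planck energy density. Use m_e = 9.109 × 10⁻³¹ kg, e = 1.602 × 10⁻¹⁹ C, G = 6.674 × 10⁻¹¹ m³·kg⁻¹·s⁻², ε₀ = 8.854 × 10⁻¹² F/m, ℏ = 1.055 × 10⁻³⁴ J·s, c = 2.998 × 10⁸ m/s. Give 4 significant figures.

2.308 × 10⁻¹⁰³

atomic unit of energy density: u_au = E_h/a₀³ = m_e⁴e¹⁰/((4πε₀)⁵ℏ⁸) = 2.929 × 10¹³ J/m³
Planck energy density: u_P = c⁷/(ℏG²) = 4.632 × 10¹¹³ J/m³
3.65 × 10⁻³ × 2.929 × 10¹³ / 4.632 × 10¹¹³ = 2.308 × 10⁻¹⁰³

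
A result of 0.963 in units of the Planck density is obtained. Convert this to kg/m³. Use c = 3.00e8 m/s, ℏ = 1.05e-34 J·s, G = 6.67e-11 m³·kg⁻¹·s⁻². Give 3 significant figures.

5.01e96 kg/m³

One Planck density: ρ_P = c⁵/(ℏG²) = 5.20e96 kg/m³.
0.963 × 5.20e96 kg/m³ = 5.01e96 kg/m³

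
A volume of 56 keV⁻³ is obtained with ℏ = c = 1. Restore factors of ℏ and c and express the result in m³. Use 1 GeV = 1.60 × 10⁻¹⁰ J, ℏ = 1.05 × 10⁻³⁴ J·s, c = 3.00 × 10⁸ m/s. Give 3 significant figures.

Volume is [L]³ = [E]⁻³·(ℏc)³.
1 GeV⁻³ → (ℏc)³ × (1 GeV in J)⁻³ = 7.63 × 10⁻⁴⁸ m³.
Convert the energy scale: 56 keV⁻³ = 5.60 × 10¹⁹ GeV⁻³.
Result: 5.60 × 10¹⁹ × 7.63 × 10⁻⁴⁸ = 4.27 × 10⁻²⁸ m³.

4.27 × 10⁻²⁸ m³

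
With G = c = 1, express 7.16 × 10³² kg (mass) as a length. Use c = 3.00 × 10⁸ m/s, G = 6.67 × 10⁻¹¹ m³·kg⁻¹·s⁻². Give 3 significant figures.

5.31 × 10⁵ m

In G = c = 1 units mass has dimensions of length; the conversion factor is G/c².
7.16 × 10³² kg × (G/c²) = 5.31 × 10⁵ m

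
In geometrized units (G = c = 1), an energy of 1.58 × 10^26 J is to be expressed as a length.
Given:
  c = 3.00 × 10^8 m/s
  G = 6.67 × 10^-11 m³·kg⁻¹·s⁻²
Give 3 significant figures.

Energy → length via G/c⁴.
1.58 × 10^26 J × (G/c⁴) = 1.30 × 10^-18 m

1.30 × 10^-18 m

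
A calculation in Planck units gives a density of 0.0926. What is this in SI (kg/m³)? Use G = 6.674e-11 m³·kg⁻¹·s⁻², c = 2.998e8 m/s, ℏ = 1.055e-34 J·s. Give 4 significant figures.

One Planck density: ρ_P = c⁵/(ℏG²) = 5.154e96 kg/m³.
0.0926 × 5.154e96 kg/m³ = 4.772e95 kg/m³

4.772e95 kg/m³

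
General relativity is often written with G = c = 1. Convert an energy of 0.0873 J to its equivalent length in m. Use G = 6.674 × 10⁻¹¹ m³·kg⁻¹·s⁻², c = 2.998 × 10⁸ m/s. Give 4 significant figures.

7.212 × 10⁻⁴⁶ m

Energy → length via G/c⁴.
0.0873 J × (G/c⁴) = 7.212 × 10⁻⁴⁶ m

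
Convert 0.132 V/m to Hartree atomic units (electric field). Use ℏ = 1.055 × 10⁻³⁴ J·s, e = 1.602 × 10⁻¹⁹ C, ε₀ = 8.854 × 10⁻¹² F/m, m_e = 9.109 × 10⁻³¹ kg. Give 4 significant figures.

atomic unit of electric field: E_au = E_h/(e a₀) = m_e²e⁵/((4πε₀)³ℏ⁴) = 5.131 × 10¹¹ V/m.
0.132 / 5.131 × 10¹¹ = 2.573 × 10⁻¹³

2.573 × 10⁻¹³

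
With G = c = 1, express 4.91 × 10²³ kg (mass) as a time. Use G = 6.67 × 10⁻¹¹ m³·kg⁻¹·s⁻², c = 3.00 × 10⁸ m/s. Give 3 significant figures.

Mass → time via G/c³.
4.91 × 10²³ kg × (G/c³) = 1.21 × 10⁻¹² s

1.21 × 10⁻¹² s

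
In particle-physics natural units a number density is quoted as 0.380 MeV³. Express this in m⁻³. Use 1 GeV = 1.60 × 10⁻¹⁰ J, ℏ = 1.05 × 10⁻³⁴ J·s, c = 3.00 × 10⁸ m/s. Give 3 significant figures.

4.98 × 10³⁷ m⁻³

Number density is [L]⁻³ = [E]³/(ℏc)³.
1 GeV³ → 1/(ℏc)³ × (1 GeV in J)³ = 1.31 × 10⁴⁷ m⁻³.
Convert the energy scale: 0.380 MeV³ = 3.80 × 10⁻¹⁰ GeV³.
Result: 3.80 × 10⁻¹⁰ × 1.31 × 10⁴⁷ = 4.98 × 10³⁷ m⁻³.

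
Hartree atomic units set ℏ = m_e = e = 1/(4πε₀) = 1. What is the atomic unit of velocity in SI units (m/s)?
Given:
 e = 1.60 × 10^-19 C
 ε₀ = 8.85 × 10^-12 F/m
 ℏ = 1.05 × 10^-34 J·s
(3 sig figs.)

2.19 × 10^6 m/s

Dimensional analysis gives v_au = e²/(4πε₀ℏ).
  = 2.56 × 10^-38 / 1.17 × 10^-44
  = 2.19 × 10^6 m/s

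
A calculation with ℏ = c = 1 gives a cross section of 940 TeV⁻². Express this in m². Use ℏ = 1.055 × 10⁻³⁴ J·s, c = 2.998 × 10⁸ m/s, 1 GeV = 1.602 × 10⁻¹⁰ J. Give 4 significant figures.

3.664 × 10⁻³⁵ m²

Area is [L]² = [E]⁻²·(ℏc)²; restore (ℏc)².
1 GeV⁻² → (ℏc)² × (1 GeV in J)⁻² = 3.898 × 10⁻³² m².
Convert the energy scale: 940 TeV⁻² = 9.40 × 10⁻⁴ GeV⁻².
Result: 9.40 × 10⁻⁴ × 3.898 × 10⁻³² = 3.664 × 10⁻³⁵ m².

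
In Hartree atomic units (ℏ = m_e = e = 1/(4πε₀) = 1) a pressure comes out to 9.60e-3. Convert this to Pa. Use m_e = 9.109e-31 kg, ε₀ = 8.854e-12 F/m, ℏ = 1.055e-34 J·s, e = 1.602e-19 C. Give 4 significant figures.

One atomic unit of pressure: P_au = E_h/a₀³ = m_e⁴e¹⁰/((4πε₀)⁵ℏ⁸) = 2.929e13 Pa.
9.60e-3 × 2.929e13 Pa = 2.812e11 Pa

2.812e11 Pa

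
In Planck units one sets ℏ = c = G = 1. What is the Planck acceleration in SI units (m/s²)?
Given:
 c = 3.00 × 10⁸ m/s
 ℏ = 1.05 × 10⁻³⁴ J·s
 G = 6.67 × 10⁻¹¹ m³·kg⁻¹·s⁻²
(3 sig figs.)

a_P = √(c⁷/(ℏG))
  = √(3.12 × 10¹⁰³)
  = 5.59 × 10⁵¹ m/s²

5.59 × 10⁵¹ m/s²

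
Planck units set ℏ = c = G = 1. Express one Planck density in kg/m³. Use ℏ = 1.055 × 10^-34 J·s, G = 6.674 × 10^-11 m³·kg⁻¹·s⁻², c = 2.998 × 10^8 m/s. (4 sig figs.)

Dimensional analysis gives ρ_P = c⁵/(ℏG²).
  = 2.422 × 10^42 / 4.699 × 10^-55
  = 5.154 × 10^96 kg/m³

5.154 × 10^96 kg/m³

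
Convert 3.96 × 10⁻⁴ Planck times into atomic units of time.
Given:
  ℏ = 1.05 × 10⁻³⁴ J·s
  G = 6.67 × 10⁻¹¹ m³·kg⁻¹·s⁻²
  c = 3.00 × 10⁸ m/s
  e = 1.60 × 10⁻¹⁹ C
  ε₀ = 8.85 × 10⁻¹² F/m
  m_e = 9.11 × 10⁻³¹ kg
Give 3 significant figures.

Planck time: t_P = √(ℏG/c⁵) = 5.37 × 10⁻⁴⁴ s
atomic unit of time: τ_au = (4πε₀)²ℏ³/(m_e e⁴) = 2.40 × 10⁻¹⁷ s
3.96 × 10⁻⁴ × 5.37 × 10⁻⁴⁴ / 2.40 × 10⁻¹⁷ = 8.86 × 10⁻³¹

8.86 × 10⁻³¹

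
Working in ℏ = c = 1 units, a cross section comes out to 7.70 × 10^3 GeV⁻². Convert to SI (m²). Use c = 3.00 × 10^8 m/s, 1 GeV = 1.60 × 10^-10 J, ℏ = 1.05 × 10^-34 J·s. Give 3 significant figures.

Area is [L]² = [E]⁻²·(ℏc)²; restore (ℏc)².
1 GeV⁻² → (ℏc)² × (1 GeV in J)⁻² = 3.88 × 10^-32 m².
Result: 7.70 × 10^3 × 3.88 × 10^-32 = 2.98 × 10^-28 m².

2.98 × 10^-28 m²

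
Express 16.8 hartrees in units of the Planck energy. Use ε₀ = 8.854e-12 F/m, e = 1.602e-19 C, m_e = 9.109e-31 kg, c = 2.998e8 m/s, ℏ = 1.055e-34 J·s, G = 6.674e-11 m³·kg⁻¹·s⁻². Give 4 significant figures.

3.739e-26

hartree: E_h = m_e e⁴/(4πε₀ℏ)² = 4.354e-18 J
Planck energy: E_P = √(ℏc⁵/G) = 1.957e9 J
16.8 × 4.354e-18 / 1.957e9 = 3.739e-26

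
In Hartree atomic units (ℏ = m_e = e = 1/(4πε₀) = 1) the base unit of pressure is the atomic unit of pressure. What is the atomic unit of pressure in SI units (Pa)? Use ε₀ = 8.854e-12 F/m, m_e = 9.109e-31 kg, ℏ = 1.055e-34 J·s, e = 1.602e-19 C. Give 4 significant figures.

P_au = E_h/a₀³ = m_e⁴e¹⁰/((4πε₀)⁵ℏ⁸)
E_h = 4.354e-18 J
a₀ = 5.297e-11 m
E_h/a₀³ = 2.929e13 Pa

2.929e13 Pa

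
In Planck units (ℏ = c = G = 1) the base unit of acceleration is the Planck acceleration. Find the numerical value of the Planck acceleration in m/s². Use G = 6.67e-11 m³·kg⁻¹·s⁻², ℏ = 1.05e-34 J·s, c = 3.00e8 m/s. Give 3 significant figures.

a_P = √(c⁷/(ℏG))
  = √(3.12e103)
  = 5.59e51 m/s²

5.59e51 m/s²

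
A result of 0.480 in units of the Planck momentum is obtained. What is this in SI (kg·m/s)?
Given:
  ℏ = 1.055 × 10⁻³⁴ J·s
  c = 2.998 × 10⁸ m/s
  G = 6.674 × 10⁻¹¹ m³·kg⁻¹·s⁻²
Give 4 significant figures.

One Planck momentum: p_P = √(ℏc³/G) = 6.527 kg·m/s.
0.480 × 6.527 kg·m/s = 3.133 kg·m/s

3.133 kg·m/s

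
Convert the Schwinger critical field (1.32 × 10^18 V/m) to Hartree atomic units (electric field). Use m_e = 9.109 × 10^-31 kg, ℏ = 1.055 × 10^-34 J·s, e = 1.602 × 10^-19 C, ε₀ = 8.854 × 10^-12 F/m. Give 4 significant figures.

2.573 × 10^6

atomic unit of electric field: E_au = E_h/(e a₀) = m_e²e⁵/((4πε₀)³ℏ⁴) = 5.131 × 10^11 V/m.
1.32 × 10^18 / 5.131 × 10^11 = 2.573 × 10^6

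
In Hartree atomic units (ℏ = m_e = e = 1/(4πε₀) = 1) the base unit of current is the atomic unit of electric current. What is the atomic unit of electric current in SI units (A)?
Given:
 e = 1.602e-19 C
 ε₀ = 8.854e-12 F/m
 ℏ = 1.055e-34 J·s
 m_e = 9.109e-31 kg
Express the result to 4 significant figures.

I_au = e E_h/ℏ = m_e e⁵/((4πε₀)²ℏ³)
E_h = 4.354e-18 J
e·E_h/ℏ = 6.612e-3 A

6.612e-3 A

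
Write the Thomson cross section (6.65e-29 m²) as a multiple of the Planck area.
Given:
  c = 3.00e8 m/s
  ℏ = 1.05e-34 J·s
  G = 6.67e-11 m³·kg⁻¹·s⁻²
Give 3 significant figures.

2.56e41

Planck area: A_P = ℏG/c³ = 2.59e-70 m².
6.65e-29 / 2.59e-70 = 2.56e41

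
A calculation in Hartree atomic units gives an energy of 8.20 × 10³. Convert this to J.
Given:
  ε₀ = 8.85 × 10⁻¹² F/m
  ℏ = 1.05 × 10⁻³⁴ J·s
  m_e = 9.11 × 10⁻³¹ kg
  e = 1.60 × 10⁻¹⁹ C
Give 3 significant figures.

One hartree: E_h = m_e e⁴/(4πε₀ℏ)² = 4.38 × 10⁻¹⁸ J.
8.20 × 10³ × 4.38 × 10⁻¹⁸ J = 3.59 × 10⁻¹⁴ J

3.59 × 10⁻¹⁴ J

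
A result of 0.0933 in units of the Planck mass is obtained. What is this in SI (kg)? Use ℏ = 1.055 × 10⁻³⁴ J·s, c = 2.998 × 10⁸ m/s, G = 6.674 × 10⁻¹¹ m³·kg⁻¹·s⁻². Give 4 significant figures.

One Planck mass: m_P = √(ℏc/G) = 2.177 × 10⁻⁸ kg.
0.0933 × 2.177 × 10⁻⁸ kg = 2.031 × 10⁻⁹ kg

2.031 × 10⁻⁹ kg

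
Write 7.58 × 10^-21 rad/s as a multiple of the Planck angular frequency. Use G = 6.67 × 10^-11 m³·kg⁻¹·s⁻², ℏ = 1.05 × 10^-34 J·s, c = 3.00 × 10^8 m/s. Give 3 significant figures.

4.07 × 10^-64

Planck angular frequency: ω_P = √(c⁵/(ℏG)) = 1.86 × 10^43 rad/s.
7.58 × 10^-21 / 1.86 × 10^43 = 4.07 × 10^-64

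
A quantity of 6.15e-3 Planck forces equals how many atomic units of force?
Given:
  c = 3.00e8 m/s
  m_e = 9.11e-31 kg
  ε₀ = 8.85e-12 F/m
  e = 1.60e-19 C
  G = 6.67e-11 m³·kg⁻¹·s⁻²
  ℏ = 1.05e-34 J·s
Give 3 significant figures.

8.97e48

Planck force: F_P = c⁴/G = 1.21e44 N
atomic unit of force: F_au = E_h/a₀ = m_e²e⁶/((4πε₀)³ℏ⁴) = 8.33e-8 N
6.15e-3 × 1.21e44 / 8.33e-8 = 8.97e48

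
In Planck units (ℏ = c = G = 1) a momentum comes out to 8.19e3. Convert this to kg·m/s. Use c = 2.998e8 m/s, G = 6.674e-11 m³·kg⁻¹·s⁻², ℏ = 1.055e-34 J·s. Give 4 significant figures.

5.345e4 kg·m/s

One Planck momentum: p_P = √(ℏc³/G) = 6.527 kg·m/s.
8.19e3 × 6.527 kg·m/s = 5.345e4 kg·m/s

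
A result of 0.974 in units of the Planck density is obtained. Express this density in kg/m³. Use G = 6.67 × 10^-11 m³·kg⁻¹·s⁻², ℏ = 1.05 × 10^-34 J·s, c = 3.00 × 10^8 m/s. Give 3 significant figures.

5.07 × 10^96 kg/m³

One Planck density: ρ_P = c⁵/(ℏG²) = 5.20 × 10^96 kg/m³.
0.974 × 5.20 × 10^96 kg/m³ = 5.07 × 10^96 kg/m³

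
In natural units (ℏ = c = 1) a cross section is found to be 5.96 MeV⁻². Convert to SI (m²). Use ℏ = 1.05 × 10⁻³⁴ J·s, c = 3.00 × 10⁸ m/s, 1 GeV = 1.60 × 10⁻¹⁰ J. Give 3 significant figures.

Area is [L]² = [E]⁻²·(ℏc)²; restore (ℏc)².
1 GeV⁻² → (ℏc)² × (1 GeV in J)⁻² = 3.88 × 10⁻³² m².
Convert the energy scale: 5.96 MeV⁻² = 5.96 × 10⁶ GeV⁻².
Result: 5.96 × 10⁶ × 3.88 × 10⁻³² = 2.31 × 10⁻²⁵ m².

2.31 × 10⁻²⁵ m²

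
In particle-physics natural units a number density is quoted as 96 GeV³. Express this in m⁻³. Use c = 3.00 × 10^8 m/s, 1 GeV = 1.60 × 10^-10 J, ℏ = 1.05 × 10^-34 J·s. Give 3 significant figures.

Number density is [L]⁻³ = [E]³/(ℏc)³.
1 GeV³ → 1/(ℏc)³ × (1 GeV in J)³ = 1.31 × 10^47 m⁻³.
Result: 96 × 1.31 × 10^47 = 1.26 × 10^49 m⁻³.

1.26 × 10^49 m⁻³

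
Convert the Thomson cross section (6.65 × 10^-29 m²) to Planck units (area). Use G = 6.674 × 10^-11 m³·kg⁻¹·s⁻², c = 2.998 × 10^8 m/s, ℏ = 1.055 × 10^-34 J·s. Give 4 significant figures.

Planck area: A_P = ℏG/c³ = 2.613 × 10^-70 m².
6.65 × 10^-29 / 2.613 × 10^-70 = 2.545 × 10^41

2.545 × 10^41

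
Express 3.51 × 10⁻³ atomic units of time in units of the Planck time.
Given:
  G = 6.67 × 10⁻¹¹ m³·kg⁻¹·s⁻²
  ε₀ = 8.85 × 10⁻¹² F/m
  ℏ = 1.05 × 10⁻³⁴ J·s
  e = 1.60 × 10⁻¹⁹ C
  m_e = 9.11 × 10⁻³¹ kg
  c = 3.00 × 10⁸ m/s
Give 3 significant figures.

1.57 × 10²⁴

atomic unit of time: τ_au = (4πε₀)²ℏ³/(m_e e⁴) = 2.40 × 10⁻¹⁷ s
Planck time: t_P = √(ℏG/c⁵) = 5.37 × 10⁻⁴⁴ s
3.51 × 10⁻³ × 2.40 × 10⁻¹⁷ / 5.37 × 10⁻⁴⁴ = 1.57 × 10²⁴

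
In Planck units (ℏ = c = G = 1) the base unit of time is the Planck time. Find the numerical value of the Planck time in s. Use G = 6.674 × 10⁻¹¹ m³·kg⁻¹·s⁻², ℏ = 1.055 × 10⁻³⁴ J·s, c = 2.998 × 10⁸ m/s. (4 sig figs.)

t_P = √(ℏG/c⁵)
  = √(2.907 × 10⁻⁸⁷)
  = 5.392 × 10⁻⁴⁴ s

5.392 × 10⁻⁴⁴ s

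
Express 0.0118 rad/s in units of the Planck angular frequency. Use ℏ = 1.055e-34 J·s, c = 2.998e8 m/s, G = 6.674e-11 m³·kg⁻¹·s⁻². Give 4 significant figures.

Planck angular frequency: ω_P = √(c⁵/(ℏG)) = 1.855e43 rad/s.
0.0118 / 1.855e43 = 6.362e-46

6.362e-46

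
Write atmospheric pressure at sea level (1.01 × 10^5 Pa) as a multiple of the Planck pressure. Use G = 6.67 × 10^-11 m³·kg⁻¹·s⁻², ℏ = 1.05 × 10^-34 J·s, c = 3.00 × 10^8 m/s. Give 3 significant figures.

Planck pressure: p_P = c⁷/(ℏG²) = 4.68 × 10^113 Pa.
1.01 × 10^5 / 4.68 × 10^113 = 2.16 × 10^-109

2.16 × 10^-109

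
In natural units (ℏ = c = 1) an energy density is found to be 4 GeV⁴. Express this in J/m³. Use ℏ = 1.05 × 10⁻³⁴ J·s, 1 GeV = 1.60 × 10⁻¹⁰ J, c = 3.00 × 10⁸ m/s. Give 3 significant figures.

8.39 × 10³⁷ J/m³

[E]/[L]³ = [E]⁴/(ℏc)³; restore (ℏc)⁻³.
1 GeV⁴ → 1/(ℏc)³ × (1 GeV in J)⁴ = 2.10 × 10³⁷ J/m³.
Result: 4 × 2.10 × 10³⁷ = 8.39 × 10³⁷ J/m³.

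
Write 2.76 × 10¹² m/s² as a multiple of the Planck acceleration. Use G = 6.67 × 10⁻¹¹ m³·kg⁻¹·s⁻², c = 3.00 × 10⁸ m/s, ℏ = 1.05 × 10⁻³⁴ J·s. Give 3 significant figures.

4.94 × 10⁻⁴⁰

Planck acceleration: a_P = √(c⁷/(ℏG)) = 5.59 × 10⁵¹ m/s².
2.76 × 10¹² / 5.59 × 10⁵¹ = 4.94 × 10⁻⁴⁰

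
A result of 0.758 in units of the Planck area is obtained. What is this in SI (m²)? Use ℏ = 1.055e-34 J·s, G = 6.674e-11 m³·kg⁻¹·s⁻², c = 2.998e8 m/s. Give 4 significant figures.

1.981e-70 m²

One Planck area: A_P = ℏG/c³ = 2.613e-70 m².
0.758 × 2.613e-70 m² = 1.981e-70 m²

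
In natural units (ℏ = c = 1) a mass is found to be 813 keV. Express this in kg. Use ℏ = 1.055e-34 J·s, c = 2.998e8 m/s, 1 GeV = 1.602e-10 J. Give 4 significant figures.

1.449e-30 kg

Mass is [E]/c²; divide by c².
1 GeV → 1/c² × (1 GeV in J) = 1.782e-27 kg.
Convert the energy scale: 813 keV = 8.13e-4 GeV.
Result: 8.13e-4 × 1.782e-27 = 1.449e-30 kg.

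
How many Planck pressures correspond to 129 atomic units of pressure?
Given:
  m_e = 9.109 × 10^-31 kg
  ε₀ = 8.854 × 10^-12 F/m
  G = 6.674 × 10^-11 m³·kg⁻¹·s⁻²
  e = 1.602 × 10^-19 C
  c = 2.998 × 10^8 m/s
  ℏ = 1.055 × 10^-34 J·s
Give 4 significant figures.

atomic unit of pressure: P_au = E_h/a₀³ = m_e⁴e¹⁰/((4πε₀)⁵ℏ⁸) = 2.929 × 10^13 Pa
Planck pressure: p_P = c⁷/(ℏG²) = 4.632 × 10^113 Pa
129 × 2.929 × 10^13 / 4.632 × 10^113 = 8.157 × 10^-99

8.157 × 10^-99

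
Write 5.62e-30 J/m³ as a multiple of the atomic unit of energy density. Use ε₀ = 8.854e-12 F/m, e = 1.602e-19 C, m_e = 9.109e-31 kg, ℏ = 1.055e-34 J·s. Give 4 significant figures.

1.919e-43

atomic unit of energy density: u_au = E_h/a₀³ = m_e⁴e¹⁰/((4πε₀)⁵ℏ⁸) = 2.929e13 J/m³.
5.62e-30 / 2.929e13 = 1.919e-43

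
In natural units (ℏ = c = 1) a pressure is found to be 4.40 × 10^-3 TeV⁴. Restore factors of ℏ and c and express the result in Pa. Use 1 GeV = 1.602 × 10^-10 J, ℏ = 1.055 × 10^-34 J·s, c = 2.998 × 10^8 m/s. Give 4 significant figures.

Pressure is [E]/[L]³ = [E]⁴/(ℏc)³.
1 GeV⁴ → 1/(ℏc)³ × (1 GeV in J)⁴ = 2.082 × 10^37 Pa.
Convert the energy scale: 4.40 × 10^-3 TeV⁴ = 4.40 × 10^9 GeV⁴.
Result: 4.40 × 10^9 × 2.082 × 10^37 = 9.159 × 10^46 Pa.

9.159 × 10^46 Pa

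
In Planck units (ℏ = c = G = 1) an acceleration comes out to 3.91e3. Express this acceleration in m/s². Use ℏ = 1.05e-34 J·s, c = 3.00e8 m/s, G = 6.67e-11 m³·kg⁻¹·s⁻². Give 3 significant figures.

2.18e55 m/s²

One Planck acceleration: a_P = √(c⁷/(ℏG)) = 5.59e51 m/s².
3.91e3 × 5.59e51 m/s² = 2.18e55 m/s²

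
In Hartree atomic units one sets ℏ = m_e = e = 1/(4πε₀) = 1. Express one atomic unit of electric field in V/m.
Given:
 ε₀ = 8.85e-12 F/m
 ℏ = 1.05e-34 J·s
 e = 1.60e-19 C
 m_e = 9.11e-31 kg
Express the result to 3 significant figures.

5.20e11 V/m

E_au = E_h/(e a₀) = m_e²e⁵/((4πε₀)³ℏ⁴)
E_h = 4.38e-18 J
a₀ = 5.26e-11 m
E_h/(e·a₀) = 5.20e11 V/m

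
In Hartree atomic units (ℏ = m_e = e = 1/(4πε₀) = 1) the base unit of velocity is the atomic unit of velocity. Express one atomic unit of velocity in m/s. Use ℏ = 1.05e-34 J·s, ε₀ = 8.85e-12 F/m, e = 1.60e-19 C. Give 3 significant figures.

2.19e6 m/s

v_au = e²/(4πε₀ℏ)
  = 2.56e-38 / 1.17e-44
  = 2.19e6 m/s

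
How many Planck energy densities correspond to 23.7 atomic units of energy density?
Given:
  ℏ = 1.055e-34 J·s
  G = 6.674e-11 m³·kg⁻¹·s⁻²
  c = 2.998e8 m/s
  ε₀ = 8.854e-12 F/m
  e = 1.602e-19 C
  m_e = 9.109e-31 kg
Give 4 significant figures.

1.499e-99

atomic unit of energy density: u_au = E_h/a₀³ = m_e⁴e¹⁰/((4πε₀)⁵ℏ⁸) = 2.929e13 J/m³
Planck energy density: u_P = c⁷/(ℏG²) = 4.632e113 J/m³
23.7 × 2.929e13 / 4.632e113 = 1.499e-99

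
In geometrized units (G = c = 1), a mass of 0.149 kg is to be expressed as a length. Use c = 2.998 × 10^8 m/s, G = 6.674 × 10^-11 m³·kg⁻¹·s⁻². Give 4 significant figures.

1.106 × 10^-28 m

In G = c = 1 units mass has dimensions of length; the conversion factor is G/c².
0.149 kg × (G/c²) = 1.106 × 10^-28 m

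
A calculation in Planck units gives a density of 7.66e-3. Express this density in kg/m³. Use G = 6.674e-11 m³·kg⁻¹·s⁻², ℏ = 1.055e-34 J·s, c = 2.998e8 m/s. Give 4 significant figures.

One Planck density: ρ_P = c⁵/(ℏG²) = 5.154e96 kg/m³.
7.66e-3 × 5.154e96 kg/m³ = 3.948e94 kg/m³

3.948e94 kg/m³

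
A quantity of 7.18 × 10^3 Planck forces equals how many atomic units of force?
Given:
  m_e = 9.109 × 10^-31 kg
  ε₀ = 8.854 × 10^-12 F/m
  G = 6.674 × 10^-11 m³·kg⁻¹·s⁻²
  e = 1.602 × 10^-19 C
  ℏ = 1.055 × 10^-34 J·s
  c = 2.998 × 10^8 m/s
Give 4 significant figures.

Planck force: F_P = c⁴/G = 1.210 × 10^44 N
atomic unit of force: F_au = E_h/a₀ = m_e²e⁶/((4πε₀)³ℏ⁴) = 8.220 × 10^-8 N
7.18 × 10^3 × 1.210 × 10^44 / 8.220 × 10^-8 = 1.057 × 10^55

1.057 × 10^55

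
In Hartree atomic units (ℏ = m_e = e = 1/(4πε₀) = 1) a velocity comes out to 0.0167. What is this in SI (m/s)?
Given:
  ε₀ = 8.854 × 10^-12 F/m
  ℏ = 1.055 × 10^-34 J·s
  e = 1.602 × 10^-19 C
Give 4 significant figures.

3.651 × 10^4 m/s

One atomic unit of velocity: v_au = e²/(4πε₀ℏ) = 2.186 × 10^6 m/s.
0.0167 × 2.186 × 10^6 m/s = 3.651 × 10^4 m/s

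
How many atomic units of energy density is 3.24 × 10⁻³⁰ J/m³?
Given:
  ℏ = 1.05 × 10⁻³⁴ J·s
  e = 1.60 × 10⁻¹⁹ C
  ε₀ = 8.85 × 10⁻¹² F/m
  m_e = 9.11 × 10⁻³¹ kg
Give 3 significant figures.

1.08 × 10⁻⁴³

atomic unit of energy density: u_au = E_h/a₀³ = m_e⁴e¹⁰/((4πε₀)⁵ℏ⁸) = 3.01 × 10¹³ J/m³.
3.24 × 10⁻³⁰ / 3.01 × 10¹³ = 1.08 × 10⁻⁴³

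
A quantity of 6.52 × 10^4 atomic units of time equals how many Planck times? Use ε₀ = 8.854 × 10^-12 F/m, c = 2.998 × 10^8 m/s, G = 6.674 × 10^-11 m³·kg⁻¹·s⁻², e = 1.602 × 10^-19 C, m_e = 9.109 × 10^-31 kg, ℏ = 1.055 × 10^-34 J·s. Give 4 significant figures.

2.930 × 10^31

atomic unit of time: τ_au = (4πε₀)²ℏ³/(m_e e⁴) = 2.423 × 10^-17 s
Planck time: t_P = √(ℏG/c⁵) = 5.392 × 10^-44 s
6.52 × 10^4 × 2.423 × 10^-17 / 5.392 × 10^-44 = 2.930 × 10^31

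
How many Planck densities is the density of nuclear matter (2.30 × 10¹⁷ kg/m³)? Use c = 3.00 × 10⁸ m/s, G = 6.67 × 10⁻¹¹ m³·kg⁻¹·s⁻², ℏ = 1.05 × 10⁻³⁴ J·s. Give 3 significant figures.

4.42 × 10⁻⁸⁰

Planck density: ρ_P = c⁵/(ℏG²) = 5.20 × 10⁹⁶ kg/m³.
2.30 × 10¹⁷ / 5.20 × 10⁹⁶ = 4.42 × 10⁻⁸⁰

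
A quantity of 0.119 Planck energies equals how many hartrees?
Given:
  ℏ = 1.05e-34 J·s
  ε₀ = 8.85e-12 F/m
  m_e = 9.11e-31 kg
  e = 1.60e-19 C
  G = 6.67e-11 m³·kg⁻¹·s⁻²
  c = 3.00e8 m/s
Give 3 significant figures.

Planck energy: E_P = √(ℏc⁵/G) = 1.96e9 J
hartree: E_h = m_e e⁴/(4πε₀ℏ)² = 4.38e-18 J
0.119 × 1.96e9 / 4.38e-18 = 5.32e25

5.32e25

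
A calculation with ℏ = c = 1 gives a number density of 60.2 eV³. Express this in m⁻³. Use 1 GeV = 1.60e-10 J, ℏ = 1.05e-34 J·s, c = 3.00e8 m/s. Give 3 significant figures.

Number density is [L]⁻³ = [E]³/(ℏc)³.
1 GeV³ → 1/(ℏc)³ × (1 GeV in J)³ = 1.31e47 m⁻³.
Convert the energy scale: 60.2 eV³ = 6.02e-26 GeV³.
Result: 6.02e-26 × 1.31e47 = 7.89e21 m⁻³.

7.89e21 m⁻³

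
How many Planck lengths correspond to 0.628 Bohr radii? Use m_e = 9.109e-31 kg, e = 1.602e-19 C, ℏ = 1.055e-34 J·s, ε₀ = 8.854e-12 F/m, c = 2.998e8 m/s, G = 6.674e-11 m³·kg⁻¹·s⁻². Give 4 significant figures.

2.058e24

Bohr radius: a₀ = 4πε₀ℏ²/(m_e e²) = 5.297e-11 m
Planck length: ℓ_P = √(ℏG/c³) = 1.616e-35 m
0.628 × 5.297e-11 / 1.616e-35 = 2.058e24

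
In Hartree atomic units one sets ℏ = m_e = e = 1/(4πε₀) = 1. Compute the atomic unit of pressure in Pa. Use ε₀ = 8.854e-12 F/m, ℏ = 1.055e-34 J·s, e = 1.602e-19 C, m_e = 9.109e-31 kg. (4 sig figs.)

P_au = E_h/a₀³ = m_e⁴e¹⁰/((4πε₀)⁵ℏ⁸)
E_h = 4.354e-18 J
a₀ = 5.297e-11 m
E_h/a₀³ = 2.929e13 Pa

2.929e13 Pa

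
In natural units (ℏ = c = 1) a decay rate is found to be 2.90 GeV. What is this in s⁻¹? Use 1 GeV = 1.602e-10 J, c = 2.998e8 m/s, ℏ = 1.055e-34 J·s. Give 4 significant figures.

A rate is [E]/ℏ; divide by ℏ.
1 GeV → 1/ℏ × (1 GeV in J) = 1.518e24 s⁻¹.
Result: 2.90 × 1.518e24 = 4.404e24 s⁻¹.

4.404e24 s⁻¹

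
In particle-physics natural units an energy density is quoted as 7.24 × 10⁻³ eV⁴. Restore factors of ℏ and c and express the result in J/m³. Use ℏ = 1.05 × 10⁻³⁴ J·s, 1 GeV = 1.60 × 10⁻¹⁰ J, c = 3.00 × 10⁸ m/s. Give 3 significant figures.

[E]/[L]³ = [E]⁴/(ℏc)³; restore (ℏc)⁻³.
1 GeV⁴ → 1/(ℏc)³ × (1 GeV in J)⁴ = 2.10 × 10³⁷ J/m³.
Convert the energy scale: 7.24 × 10⁻³ eV⁴ = 7.24 × 10⁻³⁹ GeV⁴.
Result: 7.24 × 10⁻³⁹ × 2.10 × 10³⁷ = 0.152 J/m³.

0.152 J/m³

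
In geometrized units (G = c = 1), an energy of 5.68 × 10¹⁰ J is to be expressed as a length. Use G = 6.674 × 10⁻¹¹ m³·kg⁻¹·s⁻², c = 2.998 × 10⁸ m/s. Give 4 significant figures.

4.693 × 10⁻³⁴ m

Energy → length via G/c⁴.
5.68 × 10¹⁰ J × (G/c⁴) = 4.693 × 10⁻³⁴ m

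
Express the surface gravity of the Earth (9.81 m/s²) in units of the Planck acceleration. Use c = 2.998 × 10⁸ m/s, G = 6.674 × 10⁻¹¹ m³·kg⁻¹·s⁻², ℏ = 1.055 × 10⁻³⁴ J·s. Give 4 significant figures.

Planck acceleration: a_P = √(c⁷/(ℏG)) = 5.560 × 10⁵¹ m/s².
9.81 / 5.560 × 10⁵¹ = 1.764 × 10⁻⁵¹

1.764 × 10⁻⁵¹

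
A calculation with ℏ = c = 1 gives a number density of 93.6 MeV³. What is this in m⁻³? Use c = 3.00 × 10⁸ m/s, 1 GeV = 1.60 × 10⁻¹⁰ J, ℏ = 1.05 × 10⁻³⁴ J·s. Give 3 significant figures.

Number density is [L]⁻³ = [E]³/(ℏc)³.
1 GeV³ → 1/(ℏc)³ × (1 GeV in J)³ = 1.31 × 10⁴⁷ m⁻³.
Convert the energy scale: 93.6 MeV³ = 9.36 × 10⁻⁸ GeV³.
Result: 9.36 × 10⁻⁸ × 1.31 × 10⁴⁷ = 1.23 × 10⁴⁰ m⁻³.

1.23 × 10⁴⁰ m⁻³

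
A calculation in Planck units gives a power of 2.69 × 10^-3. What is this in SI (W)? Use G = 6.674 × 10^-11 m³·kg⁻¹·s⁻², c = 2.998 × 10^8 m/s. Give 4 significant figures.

9.762 × 10^49 W

One Planck power: P_P = c⁵/G = 3.629 × 10^52 W.
2.69 × 10^-3 × 3.629 × 10^52 W = 9.762 × 10^49 W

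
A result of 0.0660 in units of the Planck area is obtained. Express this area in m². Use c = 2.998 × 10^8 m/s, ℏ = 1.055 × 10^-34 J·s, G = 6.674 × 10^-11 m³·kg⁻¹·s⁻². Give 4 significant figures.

1.725 × 10^-71 m²

One Planck area: A_P = ℏG/c³ = 2.613 × 10^-70 m².
0.0660 × 2.613 × 10^-70 m² = 1.725 × 10^-71 m²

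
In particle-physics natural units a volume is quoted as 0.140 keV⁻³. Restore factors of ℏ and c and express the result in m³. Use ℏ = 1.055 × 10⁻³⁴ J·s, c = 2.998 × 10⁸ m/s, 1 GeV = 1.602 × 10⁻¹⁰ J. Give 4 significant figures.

1.077 × 10⁻³⁰ m³

Volume is [L]³ = [E]⁻³·(ℏc)³.
1 GeV⁻³ → (ℏc)³ × (1 GeV in J)⁻³ = 7.696 × 10⁻⁴⁸ m³.
Convert the energy scale: 0.140 keV⁻³ = 1.40 × 10¹⁷ GeV⁻³.
Result: 1.40 × 10¹⁷ × 7.696 × 10⁻⁴⁸ = 1.077 × 10⁻³⁰ m³.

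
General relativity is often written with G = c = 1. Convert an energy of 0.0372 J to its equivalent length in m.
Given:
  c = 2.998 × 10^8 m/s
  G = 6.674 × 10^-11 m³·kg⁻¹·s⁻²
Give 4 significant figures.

Energy → length via G/c⁴.
0.0372 J × (G/c⁴) = 3.073 × 10^-46 m

3.073 × 10^-46 m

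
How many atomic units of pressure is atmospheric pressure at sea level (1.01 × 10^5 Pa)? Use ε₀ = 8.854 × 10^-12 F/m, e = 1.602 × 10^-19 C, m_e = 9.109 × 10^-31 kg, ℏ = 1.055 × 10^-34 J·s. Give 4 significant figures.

atomic unit of pressure: P_au = E_h/a₀³ = m_e⁴e¹⁰/((4πε₀)⁵ℏ⁸) = 2.929 × 10^13 Pa.
1.01 × 10^5 / 2.929 × 10^13 = 3.448 × 10^-9

3.448 × 10^-9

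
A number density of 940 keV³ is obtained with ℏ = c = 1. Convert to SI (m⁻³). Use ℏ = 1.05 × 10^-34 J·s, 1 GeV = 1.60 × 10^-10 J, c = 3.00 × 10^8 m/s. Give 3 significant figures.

1.23 × 10^32 m⁻³

Number density is [L]⁻³ = [E]³/(ℏc)³.
1 GeV³ → 1/(ℏc)³ × (1 GeV in J)³ = 1.31 × 10^47 m⁻³.
Convert the energy scale: 940 keV³ = 9.40 × 10^-16 GeV³.
Result: 9.40 × 10^-16 × 1.31 × 10^47 = 1.23 × 10^32 m⁻³.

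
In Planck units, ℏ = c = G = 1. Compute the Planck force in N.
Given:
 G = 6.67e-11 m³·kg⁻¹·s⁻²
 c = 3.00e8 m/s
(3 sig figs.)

From ℏ = c = G = 1 the force scale is F_P = c⁴/G.
  = 8.10e33 / 6.67e-11
  = 1.21e44 N

1.21e44 N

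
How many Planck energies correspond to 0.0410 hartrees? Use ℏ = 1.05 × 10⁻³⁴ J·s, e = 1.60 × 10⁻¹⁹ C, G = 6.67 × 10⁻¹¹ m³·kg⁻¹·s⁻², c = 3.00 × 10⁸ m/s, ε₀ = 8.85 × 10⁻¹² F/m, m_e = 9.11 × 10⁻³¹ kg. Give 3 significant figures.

9.18 × 10⁻²⁹

hartree: E_h = m_e e⁴/(4πε₀ℏ)² = 4.38 × 10⁻¹⁸ J
Planck energy: E_P = √(ℏc⁵/G) = 1.96 × 10⁹ J
0.0410 × 4.38 × 10⁻¹⁸ / 1.96 × 10⁹ = 9.18 × 10⁻²⁹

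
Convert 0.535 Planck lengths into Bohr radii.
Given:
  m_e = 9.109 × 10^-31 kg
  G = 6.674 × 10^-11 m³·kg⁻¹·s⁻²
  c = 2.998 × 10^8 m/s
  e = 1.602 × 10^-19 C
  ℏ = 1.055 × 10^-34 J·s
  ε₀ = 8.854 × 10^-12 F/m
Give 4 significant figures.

Planck length: ℓ_P = √(ℏG/c³) = 1.616 × 10^-35 m
Bohr radius: a₀ = 4πε₀ℏ²/(m_e e²) = 5.297 × 10^-11 m
0.535 × 1.616 × 10^-35 / 5.297 × 10^-11 = 1.633 × 10^-25

1.633 × 10^-25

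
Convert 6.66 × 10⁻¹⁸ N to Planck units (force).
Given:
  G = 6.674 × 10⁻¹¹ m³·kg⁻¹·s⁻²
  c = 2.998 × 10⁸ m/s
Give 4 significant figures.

Planck force: F_P = c⁴/G = 1.210 × 10⁴⁴ N.
6.66 × 10⁻¹⁸ / 1.210 × 10⁴⁴ = 5.502 × 10⁻⁶²

5.502 × 10⁻⁶²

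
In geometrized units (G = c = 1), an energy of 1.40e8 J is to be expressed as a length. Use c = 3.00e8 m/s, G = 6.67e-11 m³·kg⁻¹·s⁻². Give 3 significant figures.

Energy → length via G/c⁴.
1.40e8 J × (G/c⁴) = 1.15e-36 m

1.15e-36 m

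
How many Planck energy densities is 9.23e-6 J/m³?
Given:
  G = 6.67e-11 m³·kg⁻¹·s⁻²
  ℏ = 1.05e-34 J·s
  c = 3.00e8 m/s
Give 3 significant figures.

1.97e-119

Planck energy density: u_P = c⁷/(ℏG²) = 4.68e113 J/m³.
9.23e-6 / 4.68e113 = 1.97e-119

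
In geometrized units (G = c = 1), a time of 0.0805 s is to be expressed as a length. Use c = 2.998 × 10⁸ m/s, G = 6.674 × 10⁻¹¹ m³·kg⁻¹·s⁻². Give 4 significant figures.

2.413 × 10⁷ m

Time → length via c.
0.0805 s × (c) = 2.413 × 10⁷ m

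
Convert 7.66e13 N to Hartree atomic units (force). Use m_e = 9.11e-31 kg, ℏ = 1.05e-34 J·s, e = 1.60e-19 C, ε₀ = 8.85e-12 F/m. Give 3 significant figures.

atomic unit of force: F_au = E_h/a₀ = m_e²e⁶/((4πε₀)³ℏ⁴) = 8.33e-8 N.
7.66e13 / 8.33e-8 = 9.20e20

9.20e20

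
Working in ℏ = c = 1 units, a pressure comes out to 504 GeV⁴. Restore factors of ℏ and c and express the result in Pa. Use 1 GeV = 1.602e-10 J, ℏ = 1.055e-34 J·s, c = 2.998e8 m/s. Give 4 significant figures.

1.049e40 Pa

Pressure is [E]/[L]³ = [E]⁴/(ℏc)³.
1 GeV⁴ → 1/(ℏc)³ × (1 GeV in J)⁴ = 2.082e37 Pa.
Result: 504 × 2.082e37 = 1.049e40 Pa.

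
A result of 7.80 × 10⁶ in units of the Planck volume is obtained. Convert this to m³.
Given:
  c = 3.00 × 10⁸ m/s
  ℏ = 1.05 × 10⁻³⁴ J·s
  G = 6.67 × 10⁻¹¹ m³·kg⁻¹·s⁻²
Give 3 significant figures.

One Planck volume: V_P = (ℏG/c³)^(3/2) = 4.18 × 10⁻¹⁰⁵ m³.
7.80 × 10⁶ × 4.18 × 10⁻¹⁰⁵ m³ = 3.26 × 10⁻⁹⁸ m³

3.26 × 10⁻⁹⁸ m³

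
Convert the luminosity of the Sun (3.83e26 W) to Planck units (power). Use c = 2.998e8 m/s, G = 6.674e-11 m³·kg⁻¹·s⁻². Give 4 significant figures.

Planck power: P_P = c⁵/G = 3.629e52 W.
3.83e26 / 3.629e52 = 1.055e-26

1.055e-26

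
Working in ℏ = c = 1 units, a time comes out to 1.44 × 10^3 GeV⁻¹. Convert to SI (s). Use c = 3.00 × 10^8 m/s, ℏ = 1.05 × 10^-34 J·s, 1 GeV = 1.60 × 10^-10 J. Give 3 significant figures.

A time is [E]⁻¹ in ℏ=c=1; restore one factor of ℏ.
1 GeV⁻¹ → ℏ × (1 GeV in J)⁻¹ = 6.56 × 10^-25 s.
Result: 1.44 × 10^3 × 6.56 × 10^-25 = 9.45 × 10^-22 s.

9.45 × 10^-22 s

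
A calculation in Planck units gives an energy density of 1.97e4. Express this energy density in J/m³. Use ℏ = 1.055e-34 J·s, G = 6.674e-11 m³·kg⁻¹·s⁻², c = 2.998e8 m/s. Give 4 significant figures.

One Planck energy density: u_P = c⁷/(ℏG²) = 4.632e113 J/m³.
1.97e4 × 4.632e113 J/m³ = 9.126e117 J/m³

9.126e117 J/m³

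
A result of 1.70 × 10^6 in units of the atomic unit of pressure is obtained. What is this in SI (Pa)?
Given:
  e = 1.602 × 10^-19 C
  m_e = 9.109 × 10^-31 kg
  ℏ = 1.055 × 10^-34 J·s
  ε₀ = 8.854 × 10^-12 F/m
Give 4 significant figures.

One atomic unit of pressure: P_au = E_h/a₀³ = m_e⁴e¹⁰/((4πε₀)⁵ℏ⁸) = 2.929 × 10^13 Pa.
1.70 × 10^6 × 2.929 × 10^13 Pa = 4.980 × 10^19 Pa

4.980 × 10^19 Pa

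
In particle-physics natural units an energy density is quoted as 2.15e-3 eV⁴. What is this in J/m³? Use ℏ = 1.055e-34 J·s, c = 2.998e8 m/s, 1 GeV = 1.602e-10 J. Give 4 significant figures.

[E]/[L]³ = [E]⁴/(ℏc)³; restore (ℏc)⁻³.
1 GeV⁴ → 1/(ℏc)³ × (1 GeV in J)⁴ = 2.082e37 J/m³.
Convert the energy scale: 2.15e-3 eV⁴ = 2.15e-39 GeV⁴.
Result: 2.15e-39 × 2.082e37 = 0.04475 J/m³.

0.04475 J/m³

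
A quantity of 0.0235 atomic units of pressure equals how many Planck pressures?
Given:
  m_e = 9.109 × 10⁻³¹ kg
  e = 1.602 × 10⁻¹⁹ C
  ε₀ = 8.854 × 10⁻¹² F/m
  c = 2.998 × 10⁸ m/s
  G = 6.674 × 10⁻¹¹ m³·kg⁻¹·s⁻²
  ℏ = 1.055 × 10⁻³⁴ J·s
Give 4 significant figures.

atomic unit of pressure: P_au = E_h/a₀³ = m_e⁴e¹⁰/((4πε₀)⁵ℏ⁸) = 2.929 × 10¹³ Pa
Planck pressure: p_P = c⁷/(ℏG²) = 4.632 × 10¹¹³ Pa
0.0235 × 2.929 × 10¹³ / 4.632 × 10¹¹³ = 1.486 × 10⁻¹⁰²

1.486 × 10⁻¹⁰²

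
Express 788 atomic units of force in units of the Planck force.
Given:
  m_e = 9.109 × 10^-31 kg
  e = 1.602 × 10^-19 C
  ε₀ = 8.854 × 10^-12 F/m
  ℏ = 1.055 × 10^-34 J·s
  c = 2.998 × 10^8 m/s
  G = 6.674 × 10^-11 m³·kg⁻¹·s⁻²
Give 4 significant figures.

atomic unit of force: F_au = E_h/a₀ = m_e²e⁶/((4πε₀)³ℏ⁴) = 8.220 × 10^-8 N
Planck force: F_P = c⁴/G = 1.210 × 10^44 N
788 × 8.220 × 10^-8 / 1.210 × 10^44 = 5.351 × 10^-49

5.351 × 10^-49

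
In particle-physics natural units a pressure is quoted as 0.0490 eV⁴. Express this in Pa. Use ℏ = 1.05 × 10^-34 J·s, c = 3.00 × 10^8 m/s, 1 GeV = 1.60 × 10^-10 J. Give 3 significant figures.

Pressure is [E]/[L]³ = [E]⁴/(ℏc)³.
1 GeV⁴ → 1/(ℏc)³ × (1 GeV in J)⁴ = 2.10 × 10^37 Pa.
Convert the energy scale: 0.0490 eV⁴ = 4.90 × 10^-38 GeV⁴.
Result: 4.90 × 10^-38 × 2.10 × 10^37 = 1.03 Pa.

1.03 Pa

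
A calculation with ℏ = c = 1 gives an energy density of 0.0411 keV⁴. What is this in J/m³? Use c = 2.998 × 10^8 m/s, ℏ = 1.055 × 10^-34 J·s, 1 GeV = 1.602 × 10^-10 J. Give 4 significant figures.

8.555 × 10^11 J/m³

[E]/[L]³ = [E]⁴/(ℏc)³; restore (ℏc)⁻³.
1 GeV⁴ → 1/(ℏc)³ × (1 GeV in J)⁴ = 2.082 × 10^37 J/m³.
Convert the energy scale: 0.0411 keV⁴ = 4.11 × 10^-26 GeV⁴.
Result: 4.11 × 10^-26 × 2.082 × 10^37 = 8.555 × 10^11 J/m³.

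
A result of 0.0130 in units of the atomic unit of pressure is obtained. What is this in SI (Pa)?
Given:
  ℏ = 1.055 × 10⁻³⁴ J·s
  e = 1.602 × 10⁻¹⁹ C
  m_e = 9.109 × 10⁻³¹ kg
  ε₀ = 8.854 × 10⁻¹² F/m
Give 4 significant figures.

One atomic unit of pressure: P_au = E_h/a₀³ = m_e⁴e¹⁰/((4πε₀)⁵ℏ⁸) = 2.929 × 10¹³ Pa.
0.0130 × 2.929 × 10¹³ Pa = 3.808 × 10¹¹ Pa

3.808 × 10¹¹ Pa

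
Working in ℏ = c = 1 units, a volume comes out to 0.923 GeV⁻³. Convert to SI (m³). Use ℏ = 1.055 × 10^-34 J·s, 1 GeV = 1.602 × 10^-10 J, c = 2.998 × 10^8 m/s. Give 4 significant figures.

Volume is [L]³ = [E]⁻³·(ℏc)³.
1 GeV⁻³ → (ℏc)³ × (1 GeV in J)⁻³ = 7.696 × 10^-48 m³.
Result: 0.923 × 7.696 × 10^-48 = 7.103 × 10^-48 m³.

7.103 × 10^-48 m³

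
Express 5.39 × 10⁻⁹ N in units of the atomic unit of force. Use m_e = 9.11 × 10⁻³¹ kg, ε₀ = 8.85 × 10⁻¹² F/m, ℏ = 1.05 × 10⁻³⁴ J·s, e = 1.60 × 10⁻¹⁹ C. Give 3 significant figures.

atomic unit of force: F_au = E_h/a₀ = m_e²e⁶/((4πε₀)³ℏ⁴) = 8.33 × 10⁻⁸ N.
5.39 × 10⁻⁹ / 8.33 × 10⁻⁸ = 0.0647

0.0647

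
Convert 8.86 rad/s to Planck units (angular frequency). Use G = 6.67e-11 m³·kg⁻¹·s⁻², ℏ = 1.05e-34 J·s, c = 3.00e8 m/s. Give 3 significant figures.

4.76e-43

Planck angular frequency: ω_P = √(c⁵/(ℏG)) = 1.86e43 rad/s.
8.86 / 1.86e43 = 4.76e-43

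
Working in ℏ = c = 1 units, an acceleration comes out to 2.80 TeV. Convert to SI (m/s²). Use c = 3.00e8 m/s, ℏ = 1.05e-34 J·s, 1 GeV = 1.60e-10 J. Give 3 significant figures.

Acceleration is [L]/[T]² = c·[E]/ℏ.
1 GeV → c/ℏ × (1 GeV in J) = 4.57e32 m/s².
Convert the energy scale: 2.80 TeV = 2.80e3 GeV.
Result: 2.80e3 × 4.57e32 = 1.28e36 m/s².

1.28e36 m/s²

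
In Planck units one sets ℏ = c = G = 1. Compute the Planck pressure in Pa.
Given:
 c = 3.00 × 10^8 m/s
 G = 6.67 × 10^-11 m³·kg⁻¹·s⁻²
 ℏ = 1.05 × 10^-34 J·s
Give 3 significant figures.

p_P = c⁷/(ℏG²)
  = 2.19 × 10^59 / 4.67 × 10^-55
  = 4.68 × 10^113 Pa

4.68 × 10^113 Pa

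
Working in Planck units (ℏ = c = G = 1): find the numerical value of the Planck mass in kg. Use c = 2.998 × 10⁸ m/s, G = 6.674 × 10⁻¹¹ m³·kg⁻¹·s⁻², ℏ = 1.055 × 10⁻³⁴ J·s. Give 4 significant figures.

2.177 × 10⁻⁸ kg

Dimensional analysis gives m_P = √(ℏc/G).
  = √(4.739 × 10⁻¹⁶)
  = 2.177 × 10⁻⁸ kg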